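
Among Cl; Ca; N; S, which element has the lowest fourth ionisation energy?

S

The fourth ionization energy removes an electron from the +3 ion. For each element: Cl³⁺ still has 4 valence electrons; Ca³⁺ is already 1 electron into the core; N³⁺ still has 2 valence electrons; S³⁺ still has 3 valence electrons.
Usually core removal costs more than valence removal, but here the competition is close: a tightly held n=2 valence electron can cost more to remove than an n=3 core electron, so the actual values have to decide it.
Valence configurations: Cl³⁺ [Ne]3s²3p², N³⁺ [He]2s², S³⁺ [Ne]3s²3p¹.
Tabulated IE_4 (kJ/mol): Cl 5159, Ca 6491, N 7475, S 4556.
Hence IE_4: S < Cl < Ca < N.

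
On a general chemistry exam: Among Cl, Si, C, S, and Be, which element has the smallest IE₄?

Si

IE_4 is the cost of taking one more electron from the +3 cation: Cl³⁺ still has 4 valence electrons; Si³⁺ still has 1 valence electron; C³⁺ still has 1 valence electron; S³⁺ still has 3 valence electrons; Be³⁺ is already 1 electron into the core.
Pulling an electron out of a noble-gas core costs far more than removing a remaining valence electron, so Be sits at the high end of IE_4.
Valence configurations: Cl³⁺ [Ne]3s²3p², Si³⁺ [Ne]3s¹, C³⁺ [He]2s¹, S³⁺ [Ne]3s²3p¹.
The numbers (kJ/mol): Cl 5159, Si 4356, C 6223, S 4556, Be 21007.
Overall IE_4 order: Si < S < Cl < C < Be.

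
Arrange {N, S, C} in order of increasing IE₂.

S < C < N

Consider each +1 ion: N⁺ still has 4 valence electrons; S⁺ still has 5 valence electrons; C⁺ still has 3 valence electrons.
All are still removing valence electrons, so compare the +1 ions as you would atoms: IE_2 generally rises across a period (higher Z_eff) and falls down a group (larger shell), subject to the usual subshell exceptions.
Valence configurations: N⁺ [He]2s²2p², S⁺ [Ne]3s²3p³, C⁺ [He]2s²2p¹.
Tabulated IE_2 (kJ/mol): N 2856, S 2252, C 2353.
Overall IE_2 order: S < C < N.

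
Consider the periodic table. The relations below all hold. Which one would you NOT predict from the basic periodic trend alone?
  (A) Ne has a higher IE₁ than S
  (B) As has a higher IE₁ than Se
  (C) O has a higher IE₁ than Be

(B)

The general trend: IE₁ increases across a period and decreases down a group.
(A) Ne (period 2, group 18) vs S (period 3, group 16): the stated order agrees with the simple trend.
(B) As (period 4, group 15) vs Se (period 4, group 16): the stated order contradicts the simple trend.
(C) O (period 2, group 16) vs Be (period 2, group 2): the stated order agrees with the simple trend.
The exception is (B): Se (4p⁴) ionizes more easily than half-filled As (4p³).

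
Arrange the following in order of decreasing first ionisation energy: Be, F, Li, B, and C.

F, C, Be, B, Li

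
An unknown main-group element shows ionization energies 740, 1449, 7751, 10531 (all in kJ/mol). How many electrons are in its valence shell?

2

Look for the largest jump between consecutive ionization energies: IE3/IE2 ≈ 5.3, far larger than any earlier ratio.
That jump marks the point where a core electron is being removed. So the atom has 2 valence electrons.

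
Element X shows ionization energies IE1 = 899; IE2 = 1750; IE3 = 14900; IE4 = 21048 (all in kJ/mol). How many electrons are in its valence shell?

2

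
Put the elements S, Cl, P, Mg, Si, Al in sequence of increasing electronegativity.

Mg, Al, Si, P, S, Cl

Mg is in period 3, group 2; Al is in period 3, group 13; Si is in period 3, group 14; P is in period 3, group 15; S is in period 3, group 16; Cl is in period 3, group 17.
Smaller atoms with higher effective nuclear charge are more electronegative.
All lie in period 3, so electronegativity increases left to right.
So from lowest to highest: Mg < Al < Si < P < S < Cl.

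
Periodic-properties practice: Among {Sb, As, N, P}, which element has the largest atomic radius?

N is in period 2, group 15; P is in period 3, group 15; As is in period 4, group 15; Sb is in period 5, group 15.
Across a period the added protons contract the valence shell; down a group each new principal shell makes the atom larger.
All are in group 15, so atomic radius increases down the group.
The largest atomic radius among these belongs to Sb.

Sb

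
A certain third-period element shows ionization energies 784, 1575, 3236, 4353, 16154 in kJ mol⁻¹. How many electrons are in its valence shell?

Look for the largest jump between consecutive ionization energies: IE5/IE4 ≈ 3.7, far larger than any earlier ratio.
That jump marks the point where a core electron is being removed. So the atom has 4 valence electrons.

4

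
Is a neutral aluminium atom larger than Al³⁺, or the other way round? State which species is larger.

Forming Al³⁺ removes 3 electrons from Al. Fewer electrons for the same nuclear charge means less shielding and a higher Z_eff on the remaining electrons, and for main-group metals the entire outer shell is lost.
A cation is smaller than its parent atom: Al³⁺ < Al.

Al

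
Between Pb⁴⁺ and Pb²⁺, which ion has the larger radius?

Both ions have Z = 82 protons, but Pb⁴⁺ has lost more electrons, so its remaining electrons feel a larger effective nuclear charge per electron and are pulled in more tightly.
Higher positive charge → smaller ion, so Pb²⁺ > Pb⁴⁺.

Pb²⁺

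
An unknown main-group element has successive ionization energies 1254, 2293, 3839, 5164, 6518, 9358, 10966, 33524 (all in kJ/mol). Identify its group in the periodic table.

Look for the largest jump between consecutive ionization energies: IE8/IE7 ≈ 3.1, far larger than any earlier ratio.
That jump marks the point where a core electron is being removed. So the atom has 7 valence electrons.
A main-group element with 7 valence electrons is in group 17.

Group 17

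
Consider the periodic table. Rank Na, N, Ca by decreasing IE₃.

The third ionization energy removes an electron from the +2 ion. For each element: Na²⁺ is already 1 electron into the core; N²⁺ still has 3 valence electrons; Ca²⁺ is the bare [Ar] core.
Breaking into a closed-shell core is much more expensive than removing a leftover valence electron — Ca and Na have the largest IE_3 here.
The numbers (kJ/mol): Na 6910, N 4578, Ca 4912.
So the third ionization energies run N < Ca < Na.

Na, Ca, N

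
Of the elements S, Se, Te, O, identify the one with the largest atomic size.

O is in period 2, group 16; S is in period 3, group 16; Se is in period 4, group 16; Te is in period 5, group 16.
Moving right in a period, electrons are added to the same shell under a stronger nuclear pull, so atoms get smaller; moving down, a new shell is opened and atoms get larger.
All are in group 16, so atomic radius increases down the group.
The largest atomic size among these belongs to Te.

Te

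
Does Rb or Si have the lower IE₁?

Rb

Si is in period 3, group 14; Rb is in period 5, group 1.
First ionization energy rises across a period (greater Z_eff holds electrons more tightly) and falls down a group (valence electrons are farther from the nucleus).
Here both period and group differ, so the two effects have to be weighed against each other.
Si > Rb: relative to Rb, both the across-period and down-group shifts push Si's first ionization energy up.
For reference (kJ/mol): Si 786, Rb 403.
So Rb has the lower IE₁ (Rb < Si).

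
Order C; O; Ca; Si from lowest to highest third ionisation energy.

After 2 electrons have been removed, what remains? C²⁺ still has 2 valence electrons; O²⁺ still has 4 valence electrons; Ca²⁺ is the bare [Ar] core; Si²⁺ still has 2 valence electrons.
Usually core removal costs more than valence removal, but here the competition is close: a tightly held n=2 valence electron can cost more to remove than an n=3 core electron, so the actual values have to decide it.
Valence configurations: C²⁺ [He]2s², O²⁺ [He]2s²2p², Si²⁺ [Ne]3s².
Approximate IE_3 values (kJ/mol): C 4620, O 5300, Ca 4912, Si 3232.
Overall IE_3 order: Si < C < Ca < O.

Si < C < Ca < O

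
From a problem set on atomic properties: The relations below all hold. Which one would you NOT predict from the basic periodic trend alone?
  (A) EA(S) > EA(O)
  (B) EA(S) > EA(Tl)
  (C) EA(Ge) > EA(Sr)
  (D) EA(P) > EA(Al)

The general trend: electron affinity increases across a period and decreases down a group.
(A) S (period 3, group 16) vs O (period 2, group 16): the stated order contradicts the simple trend.
(B) S (period 3, group 16) vs Tl (period 6, group 13): the stated order agrees with the simple trend.
(C) Ge (period 4, group 14) vs Sr (period 5, group 2): the stated order agrees with the simple trend.
(D) P (period 3, group 15) vs Al (period 3, group 13): the stated order agrees with the simple trend.
The exception is (A): the compact 2p subshell of O repels the added electron more than S's larger 3p does.

(A)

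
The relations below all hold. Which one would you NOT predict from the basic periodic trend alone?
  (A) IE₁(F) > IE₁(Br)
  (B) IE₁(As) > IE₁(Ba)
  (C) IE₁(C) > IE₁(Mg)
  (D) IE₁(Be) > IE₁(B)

(D)

The general trend: first ionization energy increases across a period and decreases down a group.
(A) F (period 2, group 17) vs Br (period 4, group 17): the stated order agrees with the simple trend.
(B) As (period 4, group 15) vs Ba (period 6, group 2): the stated order agrees with the simple trend.
(C) C (period 2, group 14) vs Mg (period 3, group 2): the stated order agrees with the simple trend.
(D) Be (period 2, group 2) vs B (period 2, group 13): the stated order contradicts the simple trend.
The exception is (D): removing B's lone 2p electron is easier than breaking Be's filled 2s².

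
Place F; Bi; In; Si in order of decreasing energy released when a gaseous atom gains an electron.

F > Si > Bi > In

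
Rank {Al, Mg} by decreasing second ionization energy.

The second ionization energy removes an electron from the +1 ion. For each element: Al⁺ still has 2 valence electrons; Mg⁺ still has 1 valence electron.
All are still removing valence electrons, so compare the +1 ions as you would atoms: IE_2 generally rises across a period (higher Z_eff) and falls down a group (larger shell), subject to the usual subshell exceptions.
Valence configurations: Al⁺ [Ne]3s², Mg⁺ [Ne]3s¹.
The numbers (kJ/mol): Al 1817, Mg 1451.
So the second ionization energies run Mg < Al.

Al > Mg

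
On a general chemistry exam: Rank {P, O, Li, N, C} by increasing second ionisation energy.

P, C, N, O, Li

Consider each +1 ion: P⁺ still has 4 valence electrons; O⁺ still has 5 valence electrons; Li⁺ is the bare [He] core; N⁺ still has 4 valence electrons; C⁺ still has 3 valence electrons.
Pulling an electron out of a noble-gas core costs far more than removing a remaining valence electron, so Li sits at the high end of IE_2.
Valence configurations: P⁺ [Ne]3s²3p², O⁺ [He]2s²2p³, N⁺ [He]2s²2p², C⁺ [He]2s²2p¹.
Approximate IE_2 values (kJ/mol): P 1907, O 3388, Li 7298, N 2856, C 2353.
So the second ionization energies run P < C < N < O < Li.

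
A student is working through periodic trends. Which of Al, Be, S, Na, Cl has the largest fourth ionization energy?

Be

After 3 electrons have been removed, what remains? Al³⁺ is the bare [Ne] core; Be³⁺ is already 1 electron into the core; S³⁺ still has 3 valence electrons; Na³⁺ is already 2 electrons into the core; Cl³⁺ still has 4 valence electrons.
Pulling an electron out of a noble-gas core costs far more than removing a remaining valence electron, so Na, Al and Be sit at the high end of IE_4.
Valence configurations: S³⁺ [Ne]3s²3p¹, Cl³⁺ [Ne]3s²3p².
Tabulated IE_4 (kJ/mol): Al 11577, Be 21007, S 4556, Na 9543, Cl 5159.
Putting it together, IE_4: S < Cl < Na < Al < Be.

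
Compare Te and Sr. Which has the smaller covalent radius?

Sr is in period 5, group 2; Te is in period 5, group 16.
Moving right in a period, electrons are added to the same shell under a stronger nuclear pull, so atoms get smaller; moving down, a new shell is opened and atoms get larger.
All lie in period 5, so atomic radius increases right to left.
So Te has the smaller covalent radius (Te < Sr).

Te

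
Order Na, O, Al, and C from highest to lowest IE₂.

After 1 electron has been removed, what remains? Na⁺ is the bare [Ne] core; O⁺ still has 5 valence electrons; Al⁺ still has 2 valence electrons; C⁺ still has 3 valence electrons.
Breaking into a closed-shell core is much more expensive than removing a leftover valence electron — Na has the largest IE_2 here.
Valence configurations: O⁺ [He]2s²2p³, Al⁺ [Ne]3s², C⁺ [He]2s²2p¹.
The numbers (kJ/mol): Na 4562, O 3388, Al 1817, C 2353.
Overall IE_2 order: Al < C < O < Na.

Na > O > C > Al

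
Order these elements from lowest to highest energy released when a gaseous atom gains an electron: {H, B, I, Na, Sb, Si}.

H is in period 1, group 1; B is in period 2, group 13; Na is in period 3, group 1; Si is in period 3, group 14; Sb is in period 5, group 15; I is in period 5, group 17.
EA tends to increase across a period and decrease down a group, though the pattern is less regular than for IE or radius.
Here both period and group differ, so the two effects have to be weighed against each other.
Na > B: this pair runs against the simple trend — see the exception note.
H > Na: they share group 1; the group trend gives H the larger value.
Sb > H: period and group pull opposite ways; the across-period shift dominates (103 vs 73 kJ/mol).
Si > Sb: the two effects oppose for this pair; the down-group effect wins (134 vs 103 kJ/mol).
I > Si: period and group pull opposite ways; the across-period shift dominates (295 vs 134 kJ/mol).
Note the exception: Na has a higher electron affinity than B, contrary to the simple trend — B's ns²np¹ configuration gives only a small electron affinity — the sparsely filled np subshell binds an added electron weakly.
For reference (kJ/mol): H 73, B 27, Na 53, Si 134, Sb 103, I 295.
So from lowest to highest: B < Na < H < Sb < Si < I.

B, Na, H, Sb, Si, I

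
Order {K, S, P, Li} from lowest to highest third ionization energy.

P < S < K < Li

After 2 electrons have been removed, what remains? K²⁺ is already 1 electron into the core; S²⁺ still has 4 valence electrons; P²⁺ still has 3 valence electrons; Li²⁺ is already 1 electron into the core.
Core electrons are held far more tightly than valence electrons, so K and Li top the IE_3 order.
Valence configurations: S²⁺ [Ne]3s²3p², P²⁺ [Ne]3s²3p¹.
Approximate IE_3 values (kJ/mol): K 4420, S 3357, P 2914, Li 11815.
So the third ionization energies run P < S < K < Li.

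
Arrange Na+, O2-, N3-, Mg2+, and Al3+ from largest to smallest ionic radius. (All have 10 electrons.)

N3-, O2-, Na+, Mg2+, Al3+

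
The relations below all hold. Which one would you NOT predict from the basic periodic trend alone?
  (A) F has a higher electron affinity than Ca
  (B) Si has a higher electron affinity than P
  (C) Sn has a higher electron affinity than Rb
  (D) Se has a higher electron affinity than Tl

(B)

The general trend: electron affinity increases across a period and decreases down a group.
(A) F (period 2, group 17) vs Ca (period 4, group 2): the stated order agrees with the simple trend.
(B) Si (period 3, group 14) vs P (period 3, group 15): the stated order contradicts the simple trend.
(C) Sn (period 5, group 14) vs Rb (period 5, group 1): the stated order agrees with the simple trend.
(D) Se (period 4, group 16) vs Tl (period 6, group 13): the stated order agrees with the simple trend.
The exception is (B): adding an electron to P's half-filled 3p³ is unfavourable, so Si (3p²) has the more exothermic EA.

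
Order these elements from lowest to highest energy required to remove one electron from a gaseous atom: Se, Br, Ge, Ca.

Ca, Ge, Se, Br

Ca is in period 4, group 2; Ge is in period 4, group 14; Se is in period 4, group 16; Br is in period 4, group 17.
First ionization energy rises across a period (greater Z_eff holds electrons more tightly) and falls down a group (valence electrons are farther from the nucleus).
All lie in period 4, so first ionization energy increases left to right.
So from lowest to highest: Ca < Ge < Se < Br.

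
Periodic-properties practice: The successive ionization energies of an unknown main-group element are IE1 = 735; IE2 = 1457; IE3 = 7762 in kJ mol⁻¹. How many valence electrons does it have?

2

Look for the largest jump between consecutive ionization energies: IE3/IE2 ≈ 5.3, far larger than any earlier ratio.
That jump marks the point where a core electron is being removed. So the atom has 2 valence electrons.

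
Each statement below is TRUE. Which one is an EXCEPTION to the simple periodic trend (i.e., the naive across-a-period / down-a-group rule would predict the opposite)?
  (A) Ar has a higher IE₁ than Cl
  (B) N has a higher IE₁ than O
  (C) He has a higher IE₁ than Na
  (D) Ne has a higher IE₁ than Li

The general trend: IE₁ increases across a period and decreases down a group.
(A) Ar (period 3, group 18) vs Cl (period 3, group 17): the stated order agrees with the simple trend.
(B) N (period 2, group 15) vs O (period 2, group 16): the stated order contradicts the simple trend.
(C) He (period 1, group 18) vs Na (period 3, group 1): the stated order agrees with the simple trend.
(D) Ne (period 2, group 18) vs Li (period 2, group 1): the stated order agrees with the simple trend.
The exception is (B): pairing an electron in O's 2p⁴ costs repulsion energy, so O ionizes more easily than half-filled N (2p³).

(B)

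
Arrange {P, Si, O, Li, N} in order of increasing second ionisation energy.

Si < P < N < O < Li

The second ionization energy removes an electron from the +1 ion. For each element: P⁺ still has 4 valence electrons; Si⁺ still has 3 valence electrons; O⁺ still has 5 valence electrons; Li⁺ is the bare [He] core; N⁺ still has 4 valence electrons.
Core electrons are held far more tightly than valence electrons, so Li tops the IE_2 order.
Valence configurations: P⁺ [Ne]3s²3p², Si⁺ [Ne]3s²3p¹, O⁺ [He]2s²2p³, N⁺ [He]2s²2p².
Approximate IE_2 values (kJ/mol): P 1907, Si 1577, O 3388, Li 7298, N 2856.
So the second ionization energies run Si < P < N < O < Li.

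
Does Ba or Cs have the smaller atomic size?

Ba

Cs is in period 6, group 1; Ba is in period 6, group 2.
Atomic radius shrinks across a period as nuclear charge pulls the same shell inward, and grows down a group as new shells are added.
All lie in period 6, so atomic radius increases right to left.
So Ba has the smaller atomic size (Ba < Cs).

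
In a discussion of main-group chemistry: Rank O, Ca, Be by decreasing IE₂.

O > Be > Ca

Consider each +1 ion: O⁺ still has 5 valence electrons; Ca⁺ still has 1 valence electron; Be⁺ still has 1 valence electron.
All are still removing valence electrons, so compare the +1 ions as you would atoms: IE_2 generally rises across a period (higher Z_eff) and falls down a group (larger shell), subject to the usual subshell exceptions.
Valence configurations: O⁺ [He]2s²2p³, Ca⁺ [Ar]4s¹, Be⁺ [He]2s¹.
Approximate IE_2 values (kJ/mol): O 3388, Ca 1145, Be 1757.
Putting it together, IE_2: Ca < Be < O.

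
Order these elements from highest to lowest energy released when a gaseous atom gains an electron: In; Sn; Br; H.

Br > Sn > H > In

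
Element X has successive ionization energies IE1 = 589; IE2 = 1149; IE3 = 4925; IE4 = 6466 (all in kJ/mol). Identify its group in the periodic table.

Group 2

Look for the largest jump between consecutive ionization energies: IE3/IE2 ≈ 4.3, far larger than any earlier ratio.
That jump marks the point where a core electron is being removed. So the atom has 2 valence electrons.
A main-group element with 2 valence electrons is in group 2.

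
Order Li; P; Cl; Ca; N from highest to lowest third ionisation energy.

Li, Ca, N, Cl, P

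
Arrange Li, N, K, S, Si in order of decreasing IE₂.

After 1 electron has been removed, what remains? Li⁺ is the bare [He] core; N⁺ still has 4 valence electrons; K⁺ is the bare [Ar] core; S⁺ still has 5 valence electrons; Si⁺ still has 3 valence electrons.
Core electrons are held far more tightly than valence electrons, so K and Li top the IE_2 order.
Valence configurations: N⁺ [He]2s²2p², S⁺ [Ne]3s²3p³, Si⁺ [Ne]3s²3p¹.
The numbers (kJ/mol): Li 7298, N 2856, K 3052, S 2252, Si 1577.
Putting it together, IE_2: Si < S < N < K < Li.

Li > K > N > S > Si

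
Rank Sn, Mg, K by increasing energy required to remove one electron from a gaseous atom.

Across a period the outer electron is held more tightly (higher IE₁); down a group it sits in a higher shell, more shielded, and comes off more easily.
These span different periods and groups, so the two trends combine.
Sn > K: the two effects oppose for this pair; the across-period effect wins (709 vs 419 kJ/mol).
Mg > Sn: period and group pull opposite ways; the down-group shift dominates (738 vs 709 kJ/mol).
Tabulated first ionization energy (kJ/mol): Mg 738, K 419, Sn 709.
So from lowest to highest: K < Sn < Mg.

K < Sn < Mg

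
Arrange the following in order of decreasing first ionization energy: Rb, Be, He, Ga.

He is in period 1, group 18; Be is in period 2, group 2; Ga is in period 4, group 13; Rb is in period 5, group 1.
First ionization energy rises across a period (greater Z_eff holds electrons more tightly) and falls down a group (valence electrons are farther from the nucleus).
Here both period and group differ, so the two effects have to be weighed against each other.
Ga > Rb: both effects reinforce here, so Ga is clearly the higher of the two.
Be > Ga: the two effects oppose for this pair; the down-group effect wins (900 vs 579 kJ/mol).
He > Be: relative to Be, both the across-period and down-group shifts push He's first ionization energy up.
Tabulated first ionization energy (kJ/mol): He 2372, Be 900, Ga 579, Rb 403.
So from highest to lowest: He > Be > Ga > Rb.

He > Be > Ga > Rb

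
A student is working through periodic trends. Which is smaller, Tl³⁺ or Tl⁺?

Both ions have Z = 81 protons, but Tl³⁺ has lost more electrons, so its remaining electrons feel a larger effective nuclear charge per electron and are pulled in more tightly.
Higher positive charge → smaller ion, so Tl⁺ > Tl³⁺.

Tl³⁺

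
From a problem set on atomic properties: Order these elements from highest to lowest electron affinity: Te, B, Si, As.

Te > Si > As > B

EA tends to increase across a period and decrease down a group, though the pattern is less regular than for IE or radius.
These sit on a diagonal, where the across-period and down-group effects partly cancel.
As > B: the two effects oppose for this pair; the across-period effect wins (78 vs 27 kJ/mol).
Si > As: period and group pull opposite ways; the down-group shift dominates (134 vs 78 kJ/mol).
Te > Si: the two effects oppose for this pair; the across-period effect wins (190 vs 134 kJ/mol).
Approximate values (kJ/mol): B 27, Si 134, As 78, Te 190.
So from highest to lowest: Te > Si > As > B.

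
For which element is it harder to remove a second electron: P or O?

O

The second ionization energy removes an electron from the +1 ion. For each element: P⁺ still has 4 valence electrons; O⁺ still has 5 valence electrons.
All are still removing valence electrons, so compare the +1 ions as you would atoms: IE_2 generally rises across a period (higher Z_eff) and falls down a group (larger shell), subject to the usual subshell exceptions.
Valence configurations: P⁺ [Ne]3s²3p², O⁺ [He]2s²2p³.
Approximate IE_2 values (kJ/mol): P 1907, O 3388.
So the second ionization energies run P < O.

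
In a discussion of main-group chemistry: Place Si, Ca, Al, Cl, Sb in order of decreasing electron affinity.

Al is in period 3, group 13; Si is in period 3, group 14; Cl is in period 3, group 17; Ca is in period 4, group 2; Sb is in period 5, group 15.
EA tends to increase across a period and decrease down a group, though the pattern is less regular than for IE or radius.
Neither a single period nor a single group — weigh both effects.
Al > Ca: both effects reinforce here, so Al is clearly the higher of the two.
Sb > Al: period and group pull opposite ways; the across-period shift dominates (103 vs 42 kJ/mol).
Si > Sb: period and group pull opposite ways; the down-group shift dominates (134 vs 103 kJ/mol).
Cl > Si: both are in period 3; the period trend gives Cl the larger value.
For reference (kJ/mol): Al 42, Si 134, Cl 349, Ca 2, Sb 103.
So from highest to lowest: Cl > Si > Sb > Al > Ca.

Cl > Si > Sb > Al > Ca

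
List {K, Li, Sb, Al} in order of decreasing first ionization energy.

Sb > Al > Li > K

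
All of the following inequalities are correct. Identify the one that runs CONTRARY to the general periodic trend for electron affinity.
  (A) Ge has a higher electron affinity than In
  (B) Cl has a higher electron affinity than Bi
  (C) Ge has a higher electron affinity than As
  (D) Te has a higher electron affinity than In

(C)

The general trend: electron affinity increases across a period and decreases down a group.
(A) Ge (period 4, group 14) vs In (period 5, group 13): the stated order agrees with the simple trend.
(B) Cl (period 3, group 17) vs Bi (period 6, group 15): the stated order agrees with the simple trend.
(C) Ge (period 4, group 14) vs As (period 4, group 15): the stated order contradicts the simple trend.
(D) Te (period 5, group 16) vs In (period 5, group 13): the stated order agrees with the simple trend.
The exception is (C): adding an electron to As's half-filled 4p³ is unfavourable, so Ge (4p²) has the more exothermic EA.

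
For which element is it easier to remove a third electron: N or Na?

N

After 2 electrons have been removed, what remains? N²⁺ still has 3 valence electrons; Na²⁺ is already 1 electron into the core.
Pulling an electron out of a noble-gas core costs far more than removing a remaining valence electron, so Na sits at the high end of IE_3.
The numbers (kJ/mol): N 4578, Na 6910.
Hence IE_3: N < Na.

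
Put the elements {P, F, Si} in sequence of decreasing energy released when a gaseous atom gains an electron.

F > Si > P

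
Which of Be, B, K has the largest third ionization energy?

Be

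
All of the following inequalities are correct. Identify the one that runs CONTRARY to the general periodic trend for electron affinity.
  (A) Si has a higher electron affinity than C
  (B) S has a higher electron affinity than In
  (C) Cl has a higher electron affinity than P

(A)

The general trend: electron affinity increases across a period and decreases down a group.
(A) Si (period 3, group 14) vs C (period 2, group 14): the stated order contradicts the simple trend.
(B) S (period 3, group 16) vs In (period 5, group 13): the stated order agrees with the simple trend.
(C) Cl (period 3, group 17) vs P (period 3, group 15): the stated order agrees with the simple trend.
The exception is (A): Si's larger, more diffuse 3p orbitals accept an added electron slightly more readily than C's compact 2p.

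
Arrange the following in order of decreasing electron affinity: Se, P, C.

Se > C > P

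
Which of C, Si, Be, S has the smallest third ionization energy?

After 2 electrons have been removed, what remains? C²⁺ still has 2 valence electrons; Si²⁺ still has 2 valence electrons; Be²⁺ is the bare [He] core; S²⁺ still has 4 valence electrons.
Breaking into a closed-shell core is much more expensive than removing a leftover valence electron — Be has the largest IE_3 here.
Valence configurations: C²⁺ [He]2s², Si²⁺ [Ne]3s², S²⁺ [Ne]3s²3p².
The numbers (kJ/mol): C 4620, Si 3232, Be 14849, S 3357.
So the third ionization energies run Si < S < C < Be.

Si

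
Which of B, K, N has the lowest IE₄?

After 3 electrons have been removed, what remains? B³⁺ is the bare [He] core; K³⁺ is already 2 electrons into the core; N³⁺ still has 2 valence electrons.
Usually core removal costs more than valence removal, but here the competition is close: a tightly held n=2 valence electron can cost more to remove than an n=3 core electron, so the actual values have to decide it.
The numbers (kJ/mol): B 25026, K 5877, N 7475.
Overall IE_4 order: K < N < B.

K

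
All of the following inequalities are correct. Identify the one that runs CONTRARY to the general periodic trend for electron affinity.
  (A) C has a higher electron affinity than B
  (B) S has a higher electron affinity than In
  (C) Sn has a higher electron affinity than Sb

(C)

The general trend: electron affinity increases across a period and decreases down a group.
(A) C (period 2, group 14) vs B (period 2, group 13): the stated order agrees with the simple trend.
(B) S (period 3, group 16) vs In (period 5, group 13): the stated order agrees with the simple trend.
(C) Sn (period 5, group 14) vs Sb (period 5, group 15): the stated order contradicts the simple trend.
The exception is (C): adding an electron to Sb's half-filled 5p³ is unfavourable, so Sn has the more exothermic EA.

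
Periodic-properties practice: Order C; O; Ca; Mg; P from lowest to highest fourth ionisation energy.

IE_4 is the cost of taking one more electron from the +3 cation: C³⁺ still has 1 valence electron; O³⁺ still has 3 valence electrons; Ca³⁺ is already 1 electron into the core; Mg³⁺ is already 1 electron into the core; P³⁺ still has 2 valence electrons.
Usually core removal costs more than valence removal, but here the competition is close: a tightly held n=2 valence electron can cost more to remove than an n=3 core electron, so the actual values have to decide it.
Valence configurations: C³⁺ [He]2s¹, O³⁺ [He]2s²2p¹, P³⁺ [Ne]3s².
The numbers (kJ/mol): C 6223, O 7469, Ca 6491, Mg 10543, P 4964.
So the fourth ionization energies run P < C < Ca < O < Mg.

P < C < Ca < O < Mg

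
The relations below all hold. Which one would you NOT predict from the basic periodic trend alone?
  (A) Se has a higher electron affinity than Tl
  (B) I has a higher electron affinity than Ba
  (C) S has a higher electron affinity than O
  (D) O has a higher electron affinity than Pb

(C)

The general trend: electron affinity increases across a period and decreases down a group.
(A) Se (period 4, group 16) vs Tl (period 6, group 13): the stated order agrees with the simple trend.
(B) I (period 5, group 17) vs Ba (period 6, group 2): the stated order agrees with the simple trend.
(C) S (period 3, group 16) vs O (period 2, group 16): the stated order contradicts the simple trend.
(D) O (period 2, group 16) vs Pb (period 6, group 14): the stated order agrees with the simple trend.
The exception is (C): the compact 2p subshell of O repels the added electron more than S's larger 3p does.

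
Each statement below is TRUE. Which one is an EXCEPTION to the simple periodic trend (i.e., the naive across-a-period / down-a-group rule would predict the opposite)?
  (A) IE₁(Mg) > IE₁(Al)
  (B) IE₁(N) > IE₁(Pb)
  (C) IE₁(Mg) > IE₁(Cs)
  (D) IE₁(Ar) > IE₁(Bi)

(A)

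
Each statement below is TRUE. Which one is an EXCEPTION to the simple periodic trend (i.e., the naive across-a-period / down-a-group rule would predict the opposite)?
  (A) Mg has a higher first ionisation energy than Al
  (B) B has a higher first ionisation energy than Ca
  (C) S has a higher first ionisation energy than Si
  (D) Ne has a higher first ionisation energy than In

The general trend: first ionisation energy increases across a period and decreases down a group.
(A) Mg (period 3, group 2) vs Al (period 3, group 13): the stated order contradicts the simple trend.
(B) B (period 2, group 13) vs Ca (period 4, group 2): the stated order agrees with the simple trend.
(C) S (period 3, group 16) vs Si (period 3, group 14): the stated order agrees with the simple trend.
(D) Ne (period 2, group 18) vs In (period 5, group 13): the stated order agrees with the simple trend.
The exception is (A): Al's single 3p electron is easier to remove than one from Mg's filled 3s².

(A)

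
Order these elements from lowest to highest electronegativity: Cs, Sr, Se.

Se is in period 4, group 16; Sr is in period 5, group 2; Cs is in period 6, group 1.
Atoms toward the upper right of the periodic table pull bonding electrons most strongly.
These span different periods and groups, so the two trends combine.
Sr > Cs: relative to Cs, both the across-period and down-group shifts push Sr's electronegativity up.
Se > Sr: both effects reinforce here, so Se is clearly the higher of the two.
Approximate values (Pauling): Se 2.55, Sr 0.95, Cs 0.79.
So from lowest to highest: Cs < Sr < Se.

Cs < Sr < Se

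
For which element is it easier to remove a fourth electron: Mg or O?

Consider each +3 ion: Mg³⁺ is already 1 electron into the core; O³⁺ still has 3 valence electrons.
Core electrons are held far more tightly than valence electrons, so Mg tops the IE_4 order.
The numbers (kJ/mol): Mg 10543, O 7469.
Putting it together, IE_4: O < Mg.

O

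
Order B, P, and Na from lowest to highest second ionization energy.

P, B, Na

The second ionization energy removes an electron from the +1 ion. For each element: B⁺ still has 2 valence electrons; P⁺ still has 4 valence electrons; Na⁺ is the bare [Ne] core.
Breaking into a closed-shell core is much more expensive than removing a leftover valence electron — Na has the largest IE_2 here.
Valence configurations: B⁺ [He]2s², P⁺ [Ne]3s²3p².
The numbers (kJ/mol): B 2427, P 1907, Na 4562.
Hence IE_2: P < B < Na.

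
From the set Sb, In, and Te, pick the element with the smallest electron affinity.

In is in period 5, group 13; Sb is in period 5, group 15; Te is in period 5, group 16.
EA tends to increase across a period and decrease down a group, though the pattern is less regular than for IE or radius.
All lie in period 5, so electron affinity increases left to right.
The smallest electron affinity among these belongs to In.

In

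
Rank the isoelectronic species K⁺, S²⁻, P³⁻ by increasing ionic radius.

All of these have 18 electrons, so size is governed by nuclear charge alone: the more protons, the stronger the pull on the same electron cloud, and the smaller the ion.
Nuclear charges: K⁺ (Z=19), S²⁻ (Z=16), P³⁻ (Z=15).
Smallest to largest: K⁺ < S²⁻ < P³⁻.

K⁺, S²⁻, P³⁻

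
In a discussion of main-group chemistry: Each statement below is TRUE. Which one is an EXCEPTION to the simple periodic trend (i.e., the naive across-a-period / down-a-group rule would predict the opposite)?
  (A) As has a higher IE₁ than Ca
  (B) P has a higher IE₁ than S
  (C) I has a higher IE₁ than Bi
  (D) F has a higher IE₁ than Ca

(B)

The general trend: IE₁ increases across a period and decreases down a group.
(A) As (period 4, group 15) vs Ca (period 4, group 2): the stated order agrees with the simple trend.
(B) P (period 3, group 15) vs S (period 3, group 16): the stated order contradicts the simple trend.
(C) I (period 5, group 17) vs Bi (period 6, group 15): the stated order agrees with the simple trend.
(D) F (period 2, group 17) vs Ca (period 4, group 2): the stated order agrees with the simple trend.
The exception is (B): S (3p⁴) ionizes more easily than half-filled P (3p³) because the paired 3p electron in S is pushed out by e⁻–e⁻ repulsion.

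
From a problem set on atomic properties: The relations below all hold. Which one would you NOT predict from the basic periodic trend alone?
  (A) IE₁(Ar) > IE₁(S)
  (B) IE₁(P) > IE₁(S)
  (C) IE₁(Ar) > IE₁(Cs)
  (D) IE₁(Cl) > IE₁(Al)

(B)

The general trend: first ionisation energy increases across a period and decreases down a group.
(A) Ar (period 3, group 18) vs S (period 3, group 16): the stated order agrees with the simple trend.
(B) P (period 3, group 15) vs S (period 3, group 16): the stated order contradicts the simple trend.
(C) Ar (period 3, group 18) vs Cs (period 6, group 1): the stated order agrees with the simple trend.
(D) Cl (period 3, group 17) vs Al (period 3, group 13): the stated order agrees with the simple trend.
The exception is (B): S (3p⁴) ionizes more easily than half-filled P (3p³) because the paired 3p electron in S is pushed out by e⁻–e⁻ repulsion.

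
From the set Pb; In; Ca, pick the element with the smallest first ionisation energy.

Ca is in period 4, group 2; In is in period 5, group 13; Pb is in period 6, group 14.
Removing the outermost electron gets harder across a period and easier down a group.
A diagonal step moves right (one effect) and down (the opposite effect) at once.
Ca > In: period and group pull opposite ways; the down-group shift dominates (590 vs 558 kJ/mol).
Pb > Ca: period and group pull opposite ways; the across-period shift dominates (716 vs 590 kJ/mol).
Approximate values (kJ/mol): Ca 590, In 558, Pb 716.
The smallest first ionisation energy among these belongs to In.

In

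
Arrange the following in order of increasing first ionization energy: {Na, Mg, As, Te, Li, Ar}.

Na < Li < Mg < Te < As < Ar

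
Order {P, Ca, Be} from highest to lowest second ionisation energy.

P > Be > Ca

After 1 electron has been removed, what remains? P⁺ still has 4 valence electrons; Ca⁺ still has 1 valence electron; Be⁺ still has 1 valence electron.
All are still removing valence electrons, so compare the +1 ions as you would atoms: IE_2 generally rises across a period (higher Z_eff) and falls down a group (larger shell), subject to the usual subshell exceptions.
Valence configurations: P⁺ [Ne]3s²3p², Ca⁺ [Ar]4s¹, Be⁺ [He]2s¹.
Tabulated IE_2 (kJ/mol): P 1907, Ca 1145, Be 1757.
So the second ionization energies run Ca < Be < P.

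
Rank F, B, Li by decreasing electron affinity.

F, Li, B

Li is in period 2, group 1; B is in period 2, group 13; F is in period 2, group 17.
Atoms with high Z_eff and room in the valence shell (especially the halogens) have the most exothermic electron affinities.
All lie in period 2; the across-period trend (electron affinity increases left to right) applies, with the exception below.
Note the exception: Li has a higher electron affinity than B, contrary to the simple trend — B's ns²np¹ configuration gives only a small electron affinity — the sparsely filled np subshell binds an added electron weakly.
Tabulated electron affinity (kJ/mol): Li 60, B 27, F 328.
So from highest to lowest: F > Li > B.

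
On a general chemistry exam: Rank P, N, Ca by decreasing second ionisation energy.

Consider each +1 ion: P⁺ still has 4 valence electrons; N⁺ still has 4 valence electrons; Ca⁺ still has 1 valence electron.
All are still removing valence electrons, so compare the +1 ions as you would atoms: IE_2 generally rises across a period (higher Z_eff) and falls down a group (larger shell), subject to the usual subshell exceptions.
Valence configurations: P⁺ [Ne]3s²3p², N⁺ [He]2s²2p², Ca⁺ [Ar]4s¹.
Tabulated IE_2 (kJ/mol): P 1907, N 2856, Ca 1145.
Overall IE_2 order: Ca < P < N.

N > P > Ca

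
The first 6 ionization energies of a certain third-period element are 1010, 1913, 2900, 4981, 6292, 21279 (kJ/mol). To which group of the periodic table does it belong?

Group 15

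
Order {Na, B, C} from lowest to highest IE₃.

B, C, Na

After 2 electrons have been removed, what remains? Na²⁺ is already 1 electron into the core; B²⁺ still has 1 valence electron; C²⁺ still has 2 valence electrons.
Core electrons are held far more tightly than valence electrons, so Na tops the IE_3 order.
Valence configurations: B²⁺ [He]2s¹, C²⁺ [He]2s².
Tabulated IE_3 (kJ/mol): Na 6910, B 3660, C 4620.
Putting it together, IE_3: B < C < Na.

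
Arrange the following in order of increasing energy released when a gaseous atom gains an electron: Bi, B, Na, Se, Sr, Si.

Sr < B < Na < Bi < Si < Se

B is in period 2, group 13; Na is in period 3, group 1; Si is in period 3, group 14; Se is in period 4, group 16; Sr is in period 5, group 2; Bi is in period 6, group 15.
Atoms with high Z_eff and room in the valence shell (especially the halogens) have the most exothermic electron affinities.
These span different periods and groups, so the two trends combine.
B > Sr: both effects reinforce here, so B is clearly the higher of the two.
Na > B: this pair runs against the simple trend — see the exception note.
Bi > Na: the two effects oppose for this pair; the across-period effect wins (91 vs 53 kJ/mol).
Si > Bi: the two effects oppose for this pair; the down-group effect wins (134 vs 91 kJ/mol).
Se > Si: period and group pull opposite ways; the across-period shift dominates (195 vs 134 kJ/mol).
Note the exception: Na has a higher electron affinity than B, contrary to the simple trend — B's ns²np¹ configuration gives only a small electron affinity — the sparsely filled np subshell binds an added electron weakly.
For reference (kJ/mol): B 27, Na 53, Si 134, Se 195, Sr 5, Bi 91.
So from lowest to highest: Sr < B < Na < Bi < Si < Se.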